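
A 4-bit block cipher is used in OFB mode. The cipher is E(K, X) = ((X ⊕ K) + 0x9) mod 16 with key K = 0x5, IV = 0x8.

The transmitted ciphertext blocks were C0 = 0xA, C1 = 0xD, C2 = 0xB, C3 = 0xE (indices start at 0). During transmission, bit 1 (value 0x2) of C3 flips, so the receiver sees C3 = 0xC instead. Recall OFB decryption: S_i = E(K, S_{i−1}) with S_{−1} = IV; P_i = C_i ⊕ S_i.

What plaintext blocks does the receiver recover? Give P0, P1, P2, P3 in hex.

P0 = 0xC, P1 = 0x1, P2 = 0x9, P3 = 0xC

Only C3 changed, to 0xC. In OFB, a change in C_i flips the same bit in P_i only; the keystream is unaffected. Decrypting the received ciphertext:
P0: S = E(K, 0x8) = 0x6; 0xA ⊕ 0x6 = 0xC.
P1: S = E(K, 0x6) = 0xC; 0xD ⊕ 0xC = 0x1.
P2: S = E(K, 0xC) = 0x2; 0xB ⊕ 0x2 = 0x9.
P3: S = E(K, 0x2) = 0x0; 0xC ⊕ 0x0 = 0xC.
Blocks that differ from the original plaintext: P3.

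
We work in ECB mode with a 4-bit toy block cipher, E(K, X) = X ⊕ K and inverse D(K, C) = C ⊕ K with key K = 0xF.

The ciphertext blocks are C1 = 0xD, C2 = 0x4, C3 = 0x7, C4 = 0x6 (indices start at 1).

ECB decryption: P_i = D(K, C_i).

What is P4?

P4: D(K, 0x6) = 0x9.

P4 = 0x9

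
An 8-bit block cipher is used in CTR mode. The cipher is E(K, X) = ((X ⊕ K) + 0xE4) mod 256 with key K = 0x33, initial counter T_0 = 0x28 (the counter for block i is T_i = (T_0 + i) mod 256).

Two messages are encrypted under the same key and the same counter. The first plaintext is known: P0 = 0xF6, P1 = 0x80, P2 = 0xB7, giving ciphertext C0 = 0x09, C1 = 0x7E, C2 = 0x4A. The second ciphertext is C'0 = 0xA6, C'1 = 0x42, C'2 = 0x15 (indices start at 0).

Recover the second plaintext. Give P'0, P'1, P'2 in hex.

P'0 = 0x59, P'1 = 0xBC, P'2 = 0xE8

In CTR with a reused counter, both messages share the same keystream S_i, so C_i ⊕ C'_i = P_i ⊕ P'_i and thus P'_i = P_i ⊕ C_i ⊕ C'_i.
P'0: 0xF6 ⊕ 0x09 ⊕ 0xA6 = 0x59.
P'1: 0x80 ⊕ 0x7E ⊕ 0x42 = 0xBC.
P'2: 0xB7 ⊕ 0x4A ⊕ 0x15 = 0xE8.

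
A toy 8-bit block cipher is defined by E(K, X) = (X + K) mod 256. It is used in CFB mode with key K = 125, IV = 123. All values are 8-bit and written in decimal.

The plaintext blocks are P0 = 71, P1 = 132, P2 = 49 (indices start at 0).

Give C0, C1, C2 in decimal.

C0 = 191, C1 = 184, C2 = 4

CFB encryption: C_i = P_i ⊕ E(K, C_{i−1}), with C_{−1} = IV.
C0: E(K, 123) = 248; 71 ⊕ 248 = 191.
C1: E(K, 191) = 60; 132 ⊕ 60 = 184.
C2: E(K, 184) = 53; 49 ⊕ 53 = 4.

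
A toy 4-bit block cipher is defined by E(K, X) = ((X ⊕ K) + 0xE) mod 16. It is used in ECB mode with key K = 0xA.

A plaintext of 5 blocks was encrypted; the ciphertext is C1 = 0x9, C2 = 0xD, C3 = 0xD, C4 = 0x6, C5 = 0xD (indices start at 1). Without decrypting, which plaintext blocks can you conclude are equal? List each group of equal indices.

P2 = P3 = P5

ECB encrypts each block independently with the same key, so equal ciphertext blocks imply equal plaintext blocks.
C2 = C3 = C5 = 0xD, so P2 = P3 = P5.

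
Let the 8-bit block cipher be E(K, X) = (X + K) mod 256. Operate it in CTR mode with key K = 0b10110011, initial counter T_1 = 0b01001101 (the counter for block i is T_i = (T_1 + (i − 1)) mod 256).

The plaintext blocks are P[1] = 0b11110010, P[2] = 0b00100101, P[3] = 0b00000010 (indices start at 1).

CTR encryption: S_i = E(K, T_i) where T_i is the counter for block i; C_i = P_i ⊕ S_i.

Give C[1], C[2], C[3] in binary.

C[1]: T = 0b01001101, S = E(K, T) = 0b00000000; 0b11110010 ⊕ 0b00000000 = 0b11110010.
C[2]: T = 0b01001110, S = E(K, T) = 0b00000001; 0b00100101 ⊕ 0b00000001 = 0b00100100.
C[3]: T = 0b01001111, S = E(K, T) = 0b00000010; 0b00000010 ⊕ 0b00000010 = 0b00000000.

C[1] = 0b11110010, C[2] = 0b00100100, C[3] = 0b00000000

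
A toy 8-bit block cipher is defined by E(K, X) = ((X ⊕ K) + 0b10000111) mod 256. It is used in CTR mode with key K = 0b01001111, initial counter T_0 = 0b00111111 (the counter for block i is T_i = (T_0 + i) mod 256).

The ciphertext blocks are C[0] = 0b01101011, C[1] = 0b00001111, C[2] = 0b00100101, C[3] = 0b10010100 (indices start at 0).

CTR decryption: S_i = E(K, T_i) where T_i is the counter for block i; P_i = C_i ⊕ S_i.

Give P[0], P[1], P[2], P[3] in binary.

P[0] = 0b10011100, P[1] = 0b10011001, P[2] = 0b10110000, P[3] = 0b00000000

P[0]: T = 0b00111111, S = E(K, T) = 0b11110111; 0b01101011 ⊕ 0b11110111 = 0b10011100.
P[1]: T = 0b01000000, S = E(K, T) = 0b10010110; 0b00001111 ⊕ 0b10010110 = 0b10011001.
P[2]: T = 0b01000001, S = E(K, T) = 0b10010101; 0b00100101 ⊕ 0b10010101 = 0b10110000.
P[3]: T = 0b01000010, S = E(K, T) = 0b10010100; 0b10010100 ⊕ 0b10010100 = 0b00000000.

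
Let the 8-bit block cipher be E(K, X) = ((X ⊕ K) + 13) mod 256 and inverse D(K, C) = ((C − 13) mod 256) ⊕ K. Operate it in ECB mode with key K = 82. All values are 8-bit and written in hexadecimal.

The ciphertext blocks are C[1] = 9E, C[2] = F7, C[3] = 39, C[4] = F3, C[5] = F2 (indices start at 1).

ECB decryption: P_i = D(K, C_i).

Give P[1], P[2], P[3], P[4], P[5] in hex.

P[1]: D(K, 9E) = 09.
P[2]: D(K, F7) = 66.
P[3]: D(K, 39) = A4.
P[4]: D(K, F3) = 62.
P[5]: D(K, F2) = 5D.

P[1] = 09, P[2] = 66, P[3] = A4, P[4] = 62, P[5] = 5D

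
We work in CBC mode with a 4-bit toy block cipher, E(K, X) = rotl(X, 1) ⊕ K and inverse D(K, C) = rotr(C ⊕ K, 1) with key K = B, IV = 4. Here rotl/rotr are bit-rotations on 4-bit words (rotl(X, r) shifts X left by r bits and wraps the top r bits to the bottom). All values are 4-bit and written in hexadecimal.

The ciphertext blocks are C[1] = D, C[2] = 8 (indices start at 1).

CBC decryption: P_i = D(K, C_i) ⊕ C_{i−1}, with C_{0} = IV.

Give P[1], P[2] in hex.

P[1] = 7, P[2] = 4

P[1]: D(K, D) = 3; 3 ⊕ 4 = 7.
P[2]: D(K, 8) = 9; 9 ⊕ D = 4.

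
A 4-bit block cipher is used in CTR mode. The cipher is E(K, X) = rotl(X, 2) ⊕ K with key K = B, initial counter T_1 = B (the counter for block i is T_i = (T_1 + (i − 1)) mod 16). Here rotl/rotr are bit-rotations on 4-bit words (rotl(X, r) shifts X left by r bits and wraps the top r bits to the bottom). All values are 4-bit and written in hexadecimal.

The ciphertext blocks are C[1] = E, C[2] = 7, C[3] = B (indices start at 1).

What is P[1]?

CTR decryption: S_i = E(K, T_i) where T_i is the counter for block i; P_i = C_i ⊕ S_i.
P[1]: T = B, S = E(K, T) = 5; E ⊕ 5 = B.

P[1] = B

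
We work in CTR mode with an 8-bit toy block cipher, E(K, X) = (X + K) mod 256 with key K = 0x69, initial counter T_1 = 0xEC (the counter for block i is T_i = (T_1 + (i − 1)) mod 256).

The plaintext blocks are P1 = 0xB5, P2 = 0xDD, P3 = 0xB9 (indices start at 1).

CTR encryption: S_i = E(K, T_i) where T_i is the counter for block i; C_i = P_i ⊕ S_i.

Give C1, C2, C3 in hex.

C1 = 0xE0, C2 = 0x8B, C3 = 0xEE

C1: T = 0xEC, S = E(K, T) = 0x55; 0xB5 ⊕ 0x55 = 0xE0.
C2: T = 0xED, S = E(K, T) = 0x56; 0xDD ⊕ 0x56 = 0x8B.
C3: T = 0xEE, S = E(K, T) = 0x57; 0xB9 ⊕ 0x57 = 0xEE.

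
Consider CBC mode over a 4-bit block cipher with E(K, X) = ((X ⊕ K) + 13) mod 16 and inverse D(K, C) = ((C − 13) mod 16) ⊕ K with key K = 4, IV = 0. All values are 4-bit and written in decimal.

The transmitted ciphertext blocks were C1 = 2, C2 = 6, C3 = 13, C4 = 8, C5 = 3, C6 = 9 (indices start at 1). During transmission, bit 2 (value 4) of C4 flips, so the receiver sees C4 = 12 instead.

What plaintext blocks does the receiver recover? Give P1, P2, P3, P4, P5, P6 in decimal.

CBC decryption: P_i = D(K, C_i) ⊕ C_{i−1}, with C_{0} = IV.
Only C4 changed, to 12. In CBC, a change in C_i garbles P_i and flips the same bit in P_{i+1}. Decrypting the received ciphertext:
P1: D(K, 2) = 1; 1 ⊕ 0 = 1.
P2: D(K, 6) = 13; 13 ⊕ 2 = 15.
P3: D(K, 13) = 4; 4 ⊕ 6 = 2.
P4: D(K, 12) = 11; 11 ⊕ 13 = 6.
P5: D(K, 3) = 2; 2 ⊕ 12 = 14.
P6: D(K, 9) = 8; 8 ⊕ 3 = 11.
Blocks that differ from the original plaintext: P4, P5.

P1 = 1, P2 = 15, P3 = 2, P4 = 6, P5 = 14, P6 = 11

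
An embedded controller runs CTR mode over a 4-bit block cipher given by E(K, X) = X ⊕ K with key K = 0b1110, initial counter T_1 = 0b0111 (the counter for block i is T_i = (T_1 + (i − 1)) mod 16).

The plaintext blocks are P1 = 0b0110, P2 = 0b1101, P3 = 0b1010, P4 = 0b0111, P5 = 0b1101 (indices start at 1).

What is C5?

CTR encryption: S_i = E(K, T_i) where T_i is the counter for block i; C_i = P_i ⊕ S_i.
C1: T = 0b0111, S = E(K, T) = 0b1001; 0b0110 ⊕ 0b1001 = 0b1111.
C2: T = 0b1000, S = E(K, T) = 0b0110; 0b1101 ⊕ 0b0110 = 0b1011.
C3: T = 0b1001, S = E(K, T) = 0b0111; 0b1010 ⊕ 0b0111 = 0b1101.
C4: T = 0b1010, S = E(K, T) = 0b0100; 0b0111 ⊕ 0b0100 = 0b0011.
C5: T = 0b1011, S = E(K, T) = 0b0101; 0b1101 ⊕ 0b0101 = 0b1000.

C5 = 0b1000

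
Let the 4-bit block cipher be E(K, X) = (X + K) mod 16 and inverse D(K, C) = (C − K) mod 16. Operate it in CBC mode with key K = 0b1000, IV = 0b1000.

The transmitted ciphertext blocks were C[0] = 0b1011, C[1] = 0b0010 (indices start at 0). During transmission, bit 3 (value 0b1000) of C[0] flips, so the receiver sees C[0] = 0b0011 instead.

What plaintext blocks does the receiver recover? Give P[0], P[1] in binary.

P[0] = 0b0011, P[1] = 0b1001

CBC decryption: P_i = D(K, C_i) ⊕ C_{i−1}, with C_{−1} = IV.
Only C[0] changed, to 0b0011. In CBC, a change in C_i garbles P_i and flips the same bit in P_{i+1}. Decrypting the received ciphertext:
P[0]: D(K, 0b0011) = 0b1011; 0b1011 ⊕ 0b1000 = 0b0011.
P[1]: D(K, 0b0010) = 0b1010; 0b1010 ⊕ 0b0011 = 0b1001.
Blocks that differ from the original plaintext: P[0], P[1].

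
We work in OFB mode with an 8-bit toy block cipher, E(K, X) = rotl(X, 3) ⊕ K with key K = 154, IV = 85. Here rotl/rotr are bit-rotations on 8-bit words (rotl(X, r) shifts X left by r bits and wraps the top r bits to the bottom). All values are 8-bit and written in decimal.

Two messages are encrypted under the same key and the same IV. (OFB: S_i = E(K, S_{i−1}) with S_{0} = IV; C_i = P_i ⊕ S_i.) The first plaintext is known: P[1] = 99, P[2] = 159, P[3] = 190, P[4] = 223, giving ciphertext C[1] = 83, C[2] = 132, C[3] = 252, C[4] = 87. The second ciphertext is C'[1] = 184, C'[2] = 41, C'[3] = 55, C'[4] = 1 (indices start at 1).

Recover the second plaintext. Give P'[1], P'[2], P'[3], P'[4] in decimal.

P'[1] = 136, P'[2] = 50, P'[3] = 117, P'[4] = 137

In OFB with a reused IV, both messages share the same keystream S_i, so C_i ⊕ C'_i = P_i ⊕ P'_i and thus P'_i = P_i ⊕ C_i ⊕ C'_i.
P'[1]: 99 ⊕ 83 ⊕ 184 = 136.
P'[2]: 159 ⊕ 132 ⊕ 41 = 50.
P'[3]: 190 ⊕ 252 ⊕ 55 = 117.
P'[4]: 223 ⊕ 87 ⊕ 1 = 137.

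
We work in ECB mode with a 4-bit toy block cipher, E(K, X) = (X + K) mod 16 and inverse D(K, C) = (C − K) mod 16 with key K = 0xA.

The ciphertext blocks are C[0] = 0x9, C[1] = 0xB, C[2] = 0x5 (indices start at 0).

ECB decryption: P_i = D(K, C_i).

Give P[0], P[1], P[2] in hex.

P[0] = 0xF, P[1] = 0x1, P[2] = 0xB

P[0]: D(K, 0x9) = 0xF.
P[1]: D(K, 0xB) = 0x1.
P[2]: D(K, 0x5) = 0xB.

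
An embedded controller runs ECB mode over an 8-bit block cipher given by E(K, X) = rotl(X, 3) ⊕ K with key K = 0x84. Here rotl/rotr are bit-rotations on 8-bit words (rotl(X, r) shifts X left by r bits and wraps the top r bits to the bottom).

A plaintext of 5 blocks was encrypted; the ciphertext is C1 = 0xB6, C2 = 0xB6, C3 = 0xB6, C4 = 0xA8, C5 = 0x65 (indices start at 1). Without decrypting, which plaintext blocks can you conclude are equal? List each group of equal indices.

P1 = P2 = P3

ECB encrypts each block independently with the same key, so equal ciphertext blocks imply equal plaintext blocks.
C1 = C2 = C3 = 0xB6, so P1 = P2 = P3.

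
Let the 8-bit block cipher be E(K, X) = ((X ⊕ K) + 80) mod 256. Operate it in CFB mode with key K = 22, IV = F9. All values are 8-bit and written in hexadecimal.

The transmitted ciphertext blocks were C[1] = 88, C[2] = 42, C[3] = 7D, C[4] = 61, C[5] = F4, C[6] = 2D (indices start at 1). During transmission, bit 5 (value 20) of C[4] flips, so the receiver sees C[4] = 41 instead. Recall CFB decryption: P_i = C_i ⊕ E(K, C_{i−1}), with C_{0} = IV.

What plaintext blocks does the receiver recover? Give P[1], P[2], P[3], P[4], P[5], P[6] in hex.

P[1] = D3, P[2] = 68, P[3] = 9D, P[4] = 9E, P[5] = 17, P[6] = 7B

Only C[4] changed, to 41. In CFB, a change in C_i flips the same bit in P_i and garbles P_{i+1}. Decrypting the received ciphertext:
P[1]: E(K, F9) = 5B; 88 ⊕ 5B = D3.
P[2]: E(K, 88) = 2A; 42 ⊕ 2A = 68.
P[3]: E(K, 42) = E0; 7D ⊕ E0 = 9D.
P[4]: E(K, 7D) = DF; 41 ⊕ DF = 9E.
P[5]: E(K, 41) = E3; F4 ⊕ E3 = 17.
P[6]: E(K, F4) = 56; 2D ⊕ 56 = 7B.
Blocks that differ from the original plaintext: P[4], P[5].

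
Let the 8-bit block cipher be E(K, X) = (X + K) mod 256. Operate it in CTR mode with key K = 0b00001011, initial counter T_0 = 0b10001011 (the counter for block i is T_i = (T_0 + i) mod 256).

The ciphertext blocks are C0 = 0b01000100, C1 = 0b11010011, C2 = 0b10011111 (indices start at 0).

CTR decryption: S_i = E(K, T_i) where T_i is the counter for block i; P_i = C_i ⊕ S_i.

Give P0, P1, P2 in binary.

P0 = 0b11010010, P1 = 0b01000100, P2 = 0b00000111

P0: T = 0b10001011, S = E(K, T) = 0b10010110; 0b01000100 ⊕ 0b10010110 = 0b11010010.
P1: T = 0b10001100, S = E(K, T) = 0b10010111; 0b11010011 ⊕ 0b10010111 = 0b01000100.
P2: T = 0b10001101, S = E(K, T) = 0b10011000; 0b10011111 ⊕ 0b10011000 = 0b00000111.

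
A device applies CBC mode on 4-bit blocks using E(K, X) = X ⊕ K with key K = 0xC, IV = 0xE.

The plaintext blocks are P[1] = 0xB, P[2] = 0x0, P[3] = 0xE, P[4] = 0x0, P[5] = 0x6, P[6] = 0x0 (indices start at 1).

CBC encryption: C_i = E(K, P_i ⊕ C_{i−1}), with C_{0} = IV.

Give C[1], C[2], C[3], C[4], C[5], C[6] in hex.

C[1] = 0x9, C[2] = 0x5, C[3] = 0x7, C[4] = 0xB, C[5] = 0x1, C[6] = 0xD

C[1]: P[1] ⊕ 0xE = 0x5; E(K, 0x5) = 0x9.
C[2]: P[2] ⊕ 0x9 = 0x9; E(K, 0x9) = 0x5.
C[3]: P[3] ⊕ 0x5 = 0xB; E(K, 0xB) = 0x7.
C[4]: P[4] ⊕ 0x7 = 0x7; E(K, 0x7) = 0xB.
C[5]: P[5] ⊕ 0xB = 0xD; E(K, 0xD) = 0x1.
C[6]: P[6] ⊕ 0x1 = 0x1; E(K, 0x1) = 0xD.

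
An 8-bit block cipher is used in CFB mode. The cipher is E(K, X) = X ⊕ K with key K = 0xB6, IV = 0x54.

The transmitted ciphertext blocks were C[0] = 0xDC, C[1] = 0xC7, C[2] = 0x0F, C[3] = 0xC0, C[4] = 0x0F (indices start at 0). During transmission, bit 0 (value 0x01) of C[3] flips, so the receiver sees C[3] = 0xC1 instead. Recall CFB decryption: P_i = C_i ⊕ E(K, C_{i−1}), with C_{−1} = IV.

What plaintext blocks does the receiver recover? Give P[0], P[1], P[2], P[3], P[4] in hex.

P[0] = 0x3E, P[1] = 0xAD, P[2] = 0x7E, P[3] = 0x78, P[4] = 0x78

Only C[3] changed, to 0xC1. In CFB, a change in C_i flips the same bit in P_i and garbles P_{i+1}. Decrypting the received ciphertext:
P[0]: E(K, 0x54) = 0xE2; 0xDC ⊕ 0xE2 = 0x3E.
P[1]: E(K, 0xDC) = 0x6A; 0xC7 ⊕ 0x6A = 0xAD.
P[2]: E(K, 0xC7) = 0x71; 0x0F ⊕ 0x71 = 0x7E.
P[3]: E(K, 0x0F) = 0xB9; 0xC1 ⊕ 0xB9 = 0x78.
P[4]: E(K, 0xC1) = 0x77; 0x0F ⊕ 0x77 = 0x78.
Blocks that differ from the original plaintext: P[3], P[4].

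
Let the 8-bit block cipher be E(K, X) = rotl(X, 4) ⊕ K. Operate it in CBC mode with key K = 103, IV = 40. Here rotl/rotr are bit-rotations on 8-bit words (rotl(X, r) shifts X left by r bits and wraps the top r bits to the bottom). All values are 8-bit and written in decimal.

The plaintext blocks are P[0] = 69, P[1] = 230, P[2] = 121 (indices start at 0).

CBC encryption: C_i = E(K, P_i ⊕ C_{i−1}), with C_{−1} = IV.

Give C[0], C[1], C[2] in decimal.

C[0] = 177, C[1] = 18, C[2] = 209

C[0]: P[0] ⊕ 40 = 109; E(K, 109) = 177.
C[1]: P[1] ⊕ 177 = 87; E(K, 87) = 18.
C[2]: P[2] ⊕ 18 = 107; E(K, 107) = 209.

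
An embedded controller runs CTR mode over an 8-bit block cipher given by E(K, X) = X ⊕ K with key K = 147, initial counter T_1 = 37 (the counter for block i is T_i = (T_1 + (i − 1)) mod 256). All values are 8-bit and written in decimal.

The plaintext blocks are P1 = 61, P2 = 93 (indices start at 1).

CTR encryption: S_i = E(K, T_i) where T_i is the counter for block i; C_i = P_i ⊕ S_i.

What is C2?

C2 = 232

C1: T = 37, S = E(K, T) = 182; 61 ⊕ 182 = 139.
C2: T = 38, S = E(K, T) = 181; 93 ⊕ 181 = 232.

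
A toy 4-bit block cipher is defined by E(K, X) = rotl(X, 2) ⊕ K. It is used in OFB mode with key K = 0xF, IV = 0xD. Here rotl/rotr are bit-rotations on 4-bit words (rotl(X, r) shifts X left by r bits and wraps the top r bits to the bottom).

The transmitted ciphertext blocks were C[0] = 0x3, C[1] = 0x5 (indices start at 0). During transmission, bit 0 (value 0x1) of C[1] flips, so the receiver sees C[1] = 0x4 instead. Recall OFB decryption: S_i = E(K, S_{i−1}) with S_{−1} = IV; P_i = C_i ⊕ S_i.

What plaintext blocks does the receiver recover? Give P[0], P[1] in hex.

Only C[1] changed, to 0x4. In OFB, a change in C_i flips the same bit in P_i only; the keystream is unaffected. Decrypting the received ciphertext:
P[0]: S = E(K, 0xD) = 0x8; 0x3 ⊕ 0x8 = 0xB.
P[1]: S = E(K, 0x8) = 0xD; 0x4 ⊕ 0xD = 0x9.
Blocks that differ from the original plaintext: P[1].

P[0] = 0xB, P[1] = 0x9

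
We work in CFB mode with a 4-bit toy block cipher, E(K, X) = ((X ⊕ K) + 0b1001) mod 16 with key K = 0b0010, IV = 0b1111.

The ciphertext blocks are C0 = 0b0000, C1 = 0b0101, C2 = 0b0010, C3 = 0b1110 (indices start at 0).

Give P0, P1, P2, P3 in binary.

P0 = 0b0110, P1 = 0b1110, P2 = 0b0010, P3 = 0b0111

CFB decryption: P_i = C_i ⊕ E(K, C_{i−1}), with C_{−1} = IV.
P0: E(K, 0b1111) = 0b0110; 0b0000 ⊕ 0b0110 = 0b0110.
P1: E(K, 0b0000) = 0b1011; 0b0101 ⊕ 0b1011 = 0b1110.
P2: E(K, 0b0101) = 0b0000; 0b0010 ⊕ 0b0000 = 0b0010.
P3: E(K, 0b0010) = 0b1001; 0b1110 ⊕ 0b1001 = 0b0111.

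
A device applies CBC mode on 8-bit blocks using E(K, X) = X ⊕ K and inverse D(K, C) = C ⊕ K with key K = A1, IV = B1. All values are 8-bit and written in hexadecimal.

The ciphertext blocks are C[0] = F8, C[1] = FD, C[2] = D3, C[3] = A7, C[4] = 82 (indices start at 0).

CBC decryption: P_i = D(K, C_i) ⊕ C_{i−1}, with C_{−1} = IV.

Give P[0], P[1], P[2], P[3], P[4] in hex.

P[0] = E8, P[1] = A4, P[2] = 8F, P[3] = D5, P[4] = 84

P[0]: D(K, F8) = 59; 59 ⊕ B1 = E8.
P[1]: D(K, FD) = 5C; 5C ⊕ F8 = A4.
P[2]: D(K, D3) = 72; 72 ⊕ FD = 8F.
P[3]: D(K, A7) = 06; 06 ⊕ D3 = D5.
P[4]: D(K, 82) = 23; 23 ⊕ A7 = 84.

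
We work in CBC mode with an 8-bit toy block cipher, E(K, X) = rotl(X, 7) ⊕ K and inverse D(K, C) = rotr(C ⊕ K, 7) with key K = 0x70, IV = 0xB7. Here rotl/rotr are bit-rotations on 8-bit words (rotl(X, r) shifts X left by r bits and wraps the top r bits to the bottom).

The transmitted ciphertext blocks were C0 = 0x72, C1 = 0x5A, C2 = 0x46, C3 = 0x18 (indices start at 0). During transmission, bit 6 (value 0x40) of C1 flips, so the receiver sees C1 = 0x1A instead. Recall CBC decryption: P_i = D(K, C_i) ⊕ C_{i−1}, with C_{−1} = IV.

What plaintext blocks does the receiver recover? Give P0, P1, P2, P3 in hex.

Only C1 changed, to 0x1A. In CBC, a change in C_i garbles P_i and flips the same bit in P_{i+1}. Decrypting the received ciphertext:
P0: D(K, 0x72) = 0x04; 0x04 ⊕ 0xB7 = 0xB3.
P1: D(K, 0x1A) = 0xD4; 0xD4 ⊕ 0x72 = 0xA6.
P2: D(K, 0x46) = 0x6C; 0x6C ⊕ 0x1A = 0x76.
P3: D(K, 0x18) = 0xD0; 0xD0 ⊕ 0x46 = 0x96.
Blocks that differ from the original plaintext: P1, P2.

P0 = 0xB3, P1 = 0xA6, P2 = 0x76, P3 = 0x96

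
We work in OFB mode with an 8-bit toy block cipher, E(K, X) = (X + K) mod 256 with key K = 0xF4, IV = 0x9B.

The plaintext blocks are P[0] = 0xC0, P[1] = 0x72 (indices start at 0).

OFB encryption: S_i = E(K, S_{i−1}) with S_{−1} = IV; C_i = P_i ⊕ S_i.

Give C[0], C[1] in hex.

C[0]: S = E(K, 0x9B) = 0x8F; 0xC0 ⊕ 0x8F = 0x4F.
C[1]: S = E(K, 0x8F) = 0x83; 0x72 ⊕ 0x83 = 0xF1.

C[0] = 0x4F, C[1] = 0xF1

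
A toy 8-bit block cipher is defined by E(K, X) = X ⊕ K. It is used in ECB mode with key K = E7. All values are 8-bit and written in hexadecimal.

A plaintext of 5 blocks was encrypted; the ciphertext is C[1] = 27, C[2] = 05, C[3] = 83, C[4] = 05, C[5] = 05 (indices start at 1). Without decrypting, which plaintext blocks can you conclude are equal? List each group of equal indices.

ECB encrypts each block independently with the same key, so equal ciphertext blocks imply equal plaintext blocks.
C[2] = C[4] = C[5] = 05, so P[2] = P[4] = P[5].

P[2] = P[4] = P[5]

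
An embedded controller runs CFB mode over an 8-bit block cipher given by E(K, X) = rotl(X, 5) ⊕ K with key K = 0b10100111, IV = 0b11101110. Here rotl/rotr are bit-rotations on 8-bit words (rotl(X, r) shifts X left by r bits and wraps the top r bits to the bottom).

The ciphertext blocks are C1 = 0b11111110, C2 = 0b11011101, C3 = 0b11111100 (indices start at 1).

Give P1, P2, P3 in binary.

P1 = 0b10000100, P2 = 0b10100101, P3 = 0b11100000

CFB decryption: P_i = C_i ⊕ E(K, C_{i−1}), with C_{0} = IV.
P1: E(K, 0b11101110) = 0b01111010; 0b11111110 ⊕ 0b01111010 = 0b10000100.
P2: E(K, 0b11111110) = 0b01111000; 0b11011101 ⊕ 0b01111000 = 0b10100101.
P3: E(K, 0b11011101) = 0b00011100; 0b11111100 ⊕ 0b00011100 = 0b11100000.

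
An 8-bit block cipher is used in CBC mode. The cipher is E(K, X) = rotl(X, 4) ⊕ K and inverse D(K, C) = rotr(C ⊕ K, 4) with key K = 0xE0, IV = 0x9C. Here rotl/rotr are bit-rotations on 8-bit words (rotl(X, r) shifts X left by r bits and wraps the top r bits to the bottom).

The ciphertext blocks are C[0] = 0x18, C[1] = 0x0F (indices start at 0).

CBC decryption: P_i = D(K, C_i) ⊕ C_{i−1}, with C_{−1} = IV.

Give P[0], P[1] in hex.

P[0]: D(K, 0x18) = 0x8F; 0x8F ⊕ 0x9C = 0x13.
P[1]: D(K, 0x0F) = 0xFE; 0xFE ⊕ 0x18 = 0xE6.

P[0] = 0x13, P[1] = 0xE6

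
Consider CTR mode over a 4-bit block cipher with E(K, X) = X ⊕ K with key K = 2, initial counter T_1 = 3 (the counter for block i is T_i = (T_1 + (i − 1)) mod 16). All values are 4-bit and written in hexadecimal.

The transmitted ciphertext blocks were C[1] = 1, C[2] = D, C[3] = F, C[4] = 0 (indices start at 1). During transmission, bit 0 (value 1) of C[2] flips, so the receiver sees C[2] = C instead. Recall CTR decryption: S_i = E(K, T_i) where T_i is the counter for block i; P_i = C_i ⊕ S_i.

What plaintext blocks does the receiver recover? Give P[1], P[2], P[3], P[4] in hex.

P[1] = 0, P[2] = A, P[3] = 8, P[4] = 4

Only C[2] changed, to C. In CTR, a change in C_i flips the same bit in P_i only; the keystream is unaffected. Decrypting the received ciphertext:
P[1]: T = 3, S = E(K, T) = 1; 1 ⊕ 1 = 0.
P[2]: T = 4, S = E(K, T) = 6; C ⊕ 6 = A.
P[3]: T = 5, S = E(K, T) = 7; F ⊕ 7 = 8.
P[4]: T = 6, S = E(K, T) = 4; 0 ⊕ 4 = 4.
Blocks that differ from the original plaintext: P[2].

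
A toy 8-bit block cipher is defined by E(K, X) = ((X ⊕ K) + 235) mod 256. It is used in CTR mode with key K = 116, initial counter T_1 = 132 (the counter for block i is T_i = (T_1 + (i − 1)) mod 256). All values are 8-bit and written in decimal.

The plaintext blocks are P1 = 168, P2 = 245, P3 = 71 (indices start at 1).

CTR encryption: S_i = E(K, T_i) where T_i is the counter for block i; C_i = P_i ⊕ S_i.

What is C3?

C3 = 154

C1: T = 132, S = E(K, T) = 219; 168 ⊕ 219 = 115.
C2: T = 133, S = E(K, T) = 220; 245 ⊕ 220 = 41.
C3: T = 134, S = E(K, T) = 221; 71 ⊕ 221 = 154.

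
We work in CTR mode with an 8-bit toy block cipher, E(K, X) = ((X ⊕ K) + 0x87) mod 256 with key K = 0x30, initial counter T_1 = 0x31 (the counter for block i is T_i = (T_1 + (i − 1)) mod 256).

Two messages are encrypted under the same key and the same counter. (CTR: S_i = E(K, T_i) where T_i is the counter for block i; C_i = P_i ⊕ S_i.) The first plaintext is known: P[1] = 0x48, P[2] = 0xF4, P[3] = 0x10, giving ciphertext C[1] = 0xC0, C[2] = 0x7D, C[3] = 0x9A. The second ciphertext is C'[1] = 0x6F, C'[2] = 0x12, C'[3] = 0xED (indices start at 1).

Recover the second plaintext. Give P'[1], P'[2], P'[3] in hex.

In CTR with a reused counter, both messages share the same keystream S_i, so C_i ⊕ C'_i = P_i ⊕ P'_i and thus P'_i = P_i ⊕ C_i ⊕ C'_i.
P'[1]: 0x48 ⊕ 0xC0 ⊕ 0x6F = 0xE7.
P'[2]: 0xF4 ⊕ 0x7D ⊕ 0x12 = 0x9B.
P'[3]: 0x10 ⊕ 0x9A ⊕ 0xED = 0x67.

P'[1] = 0xE7, P'[2] = 0x9B, P'[3] = 0x67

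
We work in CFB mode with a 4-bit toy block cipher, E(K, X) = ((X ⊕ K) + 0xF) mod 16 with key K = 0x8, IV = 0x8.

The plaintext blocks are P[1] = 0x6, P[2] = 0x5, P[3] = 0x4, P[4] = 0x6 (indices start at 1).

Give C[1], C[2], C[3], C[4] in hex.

C[1] = 0x9, C[2] = 0x5, C[3] = 0x8, C[4] = 0x9

CFB encryption: C_i = P_i ⊕ E(K, C_{i−1}), with C_{0} = IV.
C[1]: E(K, 0x8) = 0xF; 0x6 ⊕ 0xF = 0x9.
C[2]: E(K, 0x9) = 0x0; 0x5 ⊕ 0x0 = 0x5.
C[3]: E(K, 0x5) = 0xC; 0x4 ⊕ 0xC = 0x8.
C[4]: E(K, 0x8) = 0xF; 0x6 ⊕ 0xF = 0x9.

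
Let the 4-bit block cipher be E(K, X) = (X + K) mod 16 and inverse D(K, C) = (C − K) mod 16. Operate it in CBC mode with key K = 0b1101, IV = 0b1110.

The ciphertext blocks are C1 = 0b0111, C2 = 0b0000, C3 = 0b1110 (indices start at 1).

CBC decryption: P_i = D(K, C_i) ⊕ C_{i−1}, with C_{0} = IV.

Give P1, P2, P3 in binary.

P1: D(K, 0b0111) = 0b1010; 0b1010 ⊕ 0b1110 = 0b0100.
P2: D(K, 0b0000) = 0b0011; 0b0011 ⊕ 0b0111 = 0b0100.
P3: D(K, 0b1110) = 0b0001; 0b0001 ⊕ 0b0000 = 0b0001.

P1 = 0b0100, P2 = 0b0100, P3 = 0b0001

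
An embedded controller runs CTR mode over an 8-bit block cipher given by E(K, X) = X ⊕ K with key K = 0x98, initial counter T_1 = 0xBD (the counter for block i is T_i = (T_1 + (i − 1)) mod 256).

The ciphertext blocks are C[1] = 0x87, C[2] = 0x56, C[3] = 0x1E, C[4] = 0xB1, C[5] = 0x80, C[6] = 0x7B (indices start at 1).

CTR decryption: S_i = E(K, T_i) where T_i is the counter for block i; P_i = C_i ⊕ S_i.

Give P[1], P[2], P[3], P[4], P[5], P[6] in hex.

P[1] = 0xA2, P[2] = 0x70, P[3] = 0x39, P[4] = 0xE9, P[5] = 0xD9, P[6] = 0x21

P[1]: T = 0xBD, S = E(K, T) = 0x25; 0x87 ⊕ 0x25 = 0xA2.
P[2]: T = 0xBE, S = E(K, T) = 0x26; 0x56 ⊕ 0x26 = 0x70.
P[3]: T = 0xBF, S = E(K, T) = 0x27; 0x1E ⊕ 0x27 = 0x39.
P[4]: T = 0xC0, S = E(K, T) = 0x58; 0xB1 ⊕ 0x58 = 0xE9.
P[5]: T = 0xC1, S = E(K, T) = 0x59; 0x80 ⊕ 0x59 = 0xD9.
P[6]: T = 0xC2, S = E(K, T) = 0x5A; 0x7B ⊕ 0x5A = 0x21.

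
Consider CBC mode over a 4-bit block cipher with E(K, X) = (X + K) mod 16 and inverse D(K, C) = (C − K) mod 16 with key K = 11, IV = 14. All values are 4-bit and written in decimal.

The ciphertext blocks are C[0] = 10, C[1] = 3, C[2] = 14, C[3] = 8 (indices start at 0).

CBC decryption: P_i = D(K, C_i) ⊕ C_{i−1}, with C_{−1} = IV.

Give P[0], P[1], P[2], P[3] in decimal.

P[0]: D(K, 10) = 15; 15 ⊕ 14 = 1.
P[1]: D(K, 3) = 8; 8 ⊕ 10 = 2.
P[2]: D(K, 14) = 3; 3 ⊕ 3 = 0.
P[3]: D(K, 8) = 13; 13 ⊕ 14 = 3.

P[0] = 1, P[1] = 2, P[2] = 0, P[3] = 3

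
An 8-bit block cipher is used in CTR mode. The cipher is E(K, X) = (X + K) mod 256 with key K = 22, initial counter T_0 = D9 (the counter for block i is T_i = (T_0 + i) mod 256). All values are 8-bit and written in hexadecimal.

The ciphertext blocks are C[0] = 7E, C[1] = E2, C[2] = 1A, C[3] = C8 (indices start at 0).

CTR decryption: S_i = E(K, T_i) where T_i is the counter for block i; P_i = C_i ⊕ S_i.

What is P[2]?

P[2]: T = DB, S = E(K, T) = FD; 1A ⊕ FD = E7.

P[2] = E7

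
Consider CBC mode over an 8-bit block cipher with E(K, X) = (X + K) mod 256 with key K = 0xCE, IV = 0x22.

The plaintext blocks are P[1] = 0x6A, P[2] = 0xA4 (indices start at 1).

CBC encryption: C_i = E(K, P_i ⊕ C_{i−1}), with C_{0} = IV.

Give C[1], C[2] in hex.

C[1]: P[1] ⊕ 0x22 = 0x48; E(K, 0x48) = 0x16.
C[2]: P[2] ⊕ 0x16 = 0xB2; E(K, 0xB2) = 0x80.

C[1] = 0x16, C[2] = 0x80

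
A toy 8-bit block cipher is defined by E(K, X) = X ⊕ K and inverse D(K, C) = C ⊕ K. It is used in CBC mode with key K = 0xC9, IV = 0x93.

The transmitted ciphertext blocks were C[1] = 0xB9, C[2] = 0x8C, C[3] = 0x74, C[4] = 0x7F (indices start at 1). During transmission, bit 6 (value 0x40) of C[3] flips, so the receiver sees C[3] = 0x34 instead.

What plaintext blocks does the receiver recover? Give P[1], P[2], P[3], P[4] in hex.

P[1] = 0xE3, P[2] = 0xFC, P[3] = 0x71, P[4] = 0x82

CBC decryption: P_i = D(K, C_i) ⊕ C_{i−1}, with C_{0} = IV.
Only C[3] changed, to 0x34. In CBC, a change in C_i garbles P_i and flips the same bit in P_{i+1}. Decrypting the received ciphertext:
P[1]: D(K, 0xB9) = 0x70; 0x70 ⊕ 0x93 = 0xE3.
P[2]: D(K, 0x8C) = 0x45; 0x45 ⊕ 0xB9 = 0xFC.
P[3]: D(K, 0x34) = 0xFD; 0xFD ⊕ 0x8C = 0x71.
P[4]: D(K, 0x7F) = 0xB6; 0xB6 ⊕ 0x34 = 0x82.
Blocks that differ from the original plaintext: P[3], P[4].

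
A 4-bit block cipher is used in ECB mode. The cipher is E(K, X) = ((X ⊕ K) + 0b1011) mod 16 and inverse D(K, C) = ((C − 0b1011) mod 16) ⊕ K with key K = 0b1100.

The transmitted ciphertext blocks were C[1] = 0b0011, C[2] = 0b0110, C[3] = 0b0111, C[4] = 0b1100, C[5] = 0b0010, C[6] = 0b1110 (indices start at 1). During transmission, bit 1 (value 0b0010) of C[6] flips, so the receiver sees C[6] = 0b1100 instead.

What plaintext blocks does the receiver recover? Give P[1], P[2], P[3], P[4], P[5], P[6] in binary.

ECB decryption: P_i = D(K, C_i).
Only C[6] changed, to 0b1100. In ECB, a change in C_i affects only P_i. Decrypting the received ciphertext:
P[1]: D(K, 0b0011) = 0b0100.
P[2]: D(K, 0b0110) = 0b0111.
P[3]: D(K, 0b0111) = 0b0000.
P[4]: D(K, 0b1100) = 0b1101.
P[5]: D(K, 0b0010) = 0b1011.
P[6]: D(K, 0b1100) = 0b1101.
Blocks that differ from the original plaintext: P[6].

P[1] = 0b0100, P[2] = 0b0111, P[3] = 0b0000, P[4] = 0b1101, P[5] = 0b1011, P[6] = 0b1101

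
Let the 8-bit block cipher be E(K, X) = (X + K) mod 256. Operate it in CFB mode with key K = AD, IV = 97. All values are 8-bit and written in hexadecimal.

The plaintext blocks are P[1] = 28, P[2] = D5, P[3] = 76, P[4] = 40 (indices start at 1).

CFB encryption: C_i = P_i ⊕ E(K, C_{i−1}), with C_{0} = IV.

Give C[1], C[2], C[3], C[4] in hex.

C[1] = 6C, C[2] = CC, C[3] = 0F, C[4] = FC

C[1]: E(K, 97) = 44; 28 ⊕ 44 = 6C.
C[2]: E(K, 6C) = 19; D5 ⊕ 19 = CC.
C[3]: E(K, CC) = 79; 76 ⊕ 79 = 0F.
C[4]: E(K, 0F) = BC; 40 ⊕ BC = FC.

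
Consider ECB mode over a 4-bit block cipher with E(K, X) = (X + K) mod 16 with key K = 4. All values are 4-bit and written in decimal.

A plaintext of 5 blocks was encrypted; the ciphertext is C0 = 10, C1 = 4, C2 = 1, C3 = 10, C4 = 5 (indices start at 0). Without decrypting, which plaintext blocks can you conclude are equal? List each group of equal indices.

P0 = P3

ECB encrypts each block independently with the same key, so equal ciphertext blocks imply equal plaintext blocks.
C0 = C3 = 10, so P0 = P3.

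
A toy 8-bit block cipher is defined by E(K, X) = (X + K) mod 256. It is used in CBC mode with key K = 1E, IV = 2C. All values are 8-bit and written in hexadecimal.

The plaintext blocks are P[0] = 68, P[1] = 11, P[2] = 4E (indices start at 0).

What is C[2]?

CBC encryption: C_i = E(K, P_i ⊕ C_{i−1}), with C_{−1} = IV.
C[0]: P[0] ⊕ 2C = 44; E(K, 44) = 62.
C[1]: P[1] ⊕ 62 = 73; E(K, 73) = 91.
C[2]: P[2] ⊕ 91 = DF; E(K, DF) = FD.

C[2] = FD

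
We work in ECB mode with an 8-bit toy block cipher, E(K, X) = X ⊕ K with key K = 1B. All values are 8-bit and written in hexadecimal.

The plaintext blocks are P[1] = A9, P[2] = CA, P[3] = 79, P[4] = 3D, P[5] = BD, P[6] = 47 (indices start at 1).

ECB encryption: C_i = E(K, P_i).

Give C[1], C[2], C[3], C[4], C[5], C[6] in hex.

C[1]: E(K, A9) = B2.
C[2]: E(K, CA) = D1.
C[3]: E(K, 79) = 62.
C[4]: E(K, 3D) = 26.
C[5]: E(K, BD) = A6.
C[6]: E(K, 47) = 5C.

C[1] = B2, C[2] = D1, C[3] = 62, C[4] = 26, C[5] = A6, C[6] = 5C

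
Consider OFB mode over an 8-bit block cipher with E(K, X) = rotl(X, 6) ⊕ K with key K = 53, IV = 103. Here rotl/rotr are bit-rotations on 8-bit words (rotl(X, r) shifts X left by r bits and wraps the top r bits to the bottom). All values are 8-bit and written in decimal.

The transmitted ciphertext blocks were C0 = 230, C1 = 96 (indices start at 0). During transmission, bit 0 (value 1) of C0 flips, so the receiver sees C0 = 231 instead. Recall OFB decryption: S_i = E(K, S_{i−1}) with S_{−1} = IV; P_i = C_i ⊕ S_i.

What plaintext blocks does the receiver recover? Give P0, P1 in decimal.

P0 = 11, P1 = 110

Only C0 changed, to 231. In OFB, a change in C_i flips the same bit in P_i only; the keystream is unaffected. Decrypting the received ciphertext:
P0: S = E(K, 103) = 236; 231 ⊕ 236 = 11.
P1: S = E(K, 236) = 14; 96 ⊕ 14 = 110.
Blocks that differ from the original plaintext: P0.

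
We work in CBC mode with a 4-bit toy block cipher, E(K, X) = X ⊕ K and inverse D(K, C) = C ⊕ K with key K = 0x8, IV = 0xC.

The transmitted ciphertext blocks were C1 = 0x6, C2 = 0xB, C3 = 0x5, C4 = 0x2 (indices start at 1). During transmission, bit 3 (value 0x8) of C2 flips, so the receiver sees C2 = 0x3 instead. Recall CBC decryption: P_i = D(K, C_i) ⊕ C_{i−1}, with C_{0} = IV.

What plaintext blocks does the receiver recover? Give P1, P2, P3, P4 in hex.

Only C2 changed, to 0x3. In CBC, a change in C_i garbles P_i and flips the same bit in P_{i+1}. Decrypting the received ciphertext:
P1: D(K, 0x6) = 0xE; 0xE ⊕ 0xC = 0x2.
P2: D(K, 0x3) = 0xB; 0xB ⊕ 0x6 = 0xD.
P3: D(K, 0x5) = 0xD; 0xD ⊕ 0x3 = 0xE.
P4: D(K, 0x2) = 0xA; 0xA ⊕ 0x5 = 0xF.
Blocks that differ from the original plaintext: P2, P3.

P1 = 0x2, P2 = 0xD, P3 = 0xE, P4 = 0xF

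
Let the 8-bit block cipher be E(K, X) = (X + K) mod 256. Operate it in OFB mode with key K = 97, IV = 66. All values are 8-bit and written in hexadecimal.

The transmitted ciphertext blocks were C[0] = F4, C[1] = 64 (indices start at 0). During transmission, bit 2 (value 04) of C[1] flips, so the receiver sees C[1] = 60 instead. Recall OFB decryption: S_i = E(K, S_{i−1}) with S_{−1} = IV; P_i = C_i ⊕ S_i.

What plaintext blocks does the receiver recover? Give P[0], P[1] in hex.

Only C[1] changed, to 60. In OFB, a change in C_i flips the same bit in P_i only; the keystream is unaffected. Decrypting the received ciphertext:
P[0]: S = E(K, 66) = FD; F4 ⊕ FD = 09.
P[1]: S = E(K, FD) = 94; 60 ⊕ 94 = F4.
Blocks that differ from the original plaintext: P[1].

P[0] = 09, P[1] = F4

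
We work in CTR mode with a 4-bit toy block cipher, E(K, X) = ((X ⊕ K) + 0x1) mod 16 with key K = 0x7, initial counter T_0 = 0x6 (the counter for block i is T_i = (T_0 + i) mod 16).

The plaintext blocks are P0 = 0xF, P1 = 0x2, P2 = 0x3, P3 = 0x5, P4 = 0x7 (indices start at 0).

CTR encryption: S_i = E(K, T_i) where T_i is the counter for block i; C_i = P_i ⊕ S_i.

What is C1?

C0: T = 0x6, S = E(K, T) = 0x2; 0xF ⊕ 0x2 = 0xD.
C1: T = 0x7, S = E(K, T) = 0x1; 0x2 ⊕ 0x1 = 0x3.

C1 = 0x3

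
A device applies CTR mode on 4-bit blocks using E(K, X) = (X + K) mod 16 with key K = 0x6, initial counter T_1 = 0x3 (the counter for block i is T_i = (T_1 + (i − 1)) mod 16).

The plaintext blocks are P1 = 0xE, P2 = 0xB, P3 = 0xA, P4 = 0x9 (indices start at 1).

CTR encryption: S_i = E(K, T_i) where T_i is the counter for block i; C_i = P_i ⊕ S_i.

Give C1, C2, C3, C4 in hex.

C1 = 0x7, C2 = 0x1, C3 = 0x1, C4 = 0x5

C1: T = 0x3, S = E(K, T) = 0x9; 0xE ⊕ 0x9 = 0x7.
C2: T = 0x4, S = E(K, T) = 0xA; 0xB ⊕ 0xA = 0x1.
C3: T = 0x5, S = E(K, T) = 0xB; 0xA ⊕ 0xB = 0x1.
C4: T = 0x6, S = E(K, T) = 0xC; 0x9 ⊕ 0xC = 0x5.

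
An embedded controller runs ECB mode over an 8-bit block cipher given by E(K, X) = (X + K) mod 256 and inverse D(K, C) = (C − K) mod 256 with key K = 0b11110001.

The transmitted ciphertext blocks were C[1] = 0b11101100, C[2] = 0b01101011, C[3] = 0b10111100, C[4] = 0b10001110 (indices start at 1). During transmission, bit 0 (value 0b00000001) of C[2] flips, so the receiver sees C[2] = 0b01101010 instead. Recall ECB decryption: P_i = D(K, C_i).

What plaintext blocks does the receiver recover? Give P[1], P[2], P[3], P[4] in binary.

Only C[2] changed, to 0b01101010. In ECB, a change in C_i affects only P_i. Decrypting the received ciphertext:
P[1]: D(K, 0b11101100) = 0b11111011.
P[2]: D(K, 0b01101010) = 0b01111001.
P[3]: D(K, 0b10111100) = 0b11001011.
P[4]: D(K, 0b10001110) = 0b10011101.
Blocks that differ from the original plaintext: P[2].

P[1] = 0b11111011, P[2] = 0b01111001, P[3] = 0b11001011, P[4] = 0b10011101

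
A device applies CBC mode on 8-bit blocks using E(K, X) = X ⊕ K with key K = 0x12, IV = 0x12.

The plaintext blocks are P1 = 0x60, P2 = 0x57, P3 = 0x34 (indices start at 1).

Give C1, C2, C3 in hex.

C1 = 0x60, C2 = 0x25, C3 = 0x03

CBC encryption: C_i = E(K, P_i ⊕ C_{i−1}), with C_{0} = IV.
C1: P1 ⊕ 0x12 = 0x72; E(K, 0x72) = 0x60.
C2: P2 ⊕ 0x60 = 0x37; E(K, 0x37) = 0x25.
C3: P3 ⊕ 0x25 = 0x11; E(K, 0x11) = 0x03.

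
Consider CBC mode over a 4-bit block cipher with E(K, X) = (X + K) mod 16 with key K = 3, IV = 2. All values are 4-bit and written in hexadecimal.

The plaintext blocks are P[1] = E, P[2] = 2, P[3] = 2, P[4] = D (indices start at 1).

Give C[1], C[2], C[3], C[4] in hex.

CBC encryption: C_i = E(K, P_i ⊕ C_{i−1}), with C_{0} = IV.
C[1]: P[1] ⊕ 2 = C; E(K, C) = F.
C[2]: P[2] ⊕ F = D; E(K, D) = 0.
C[3]: P[3] ⊕ 0 = 2; E(K, 2) = 5.
C[4]: P[4] ⊕ 5 = 8; E(K, 8) = B.

C[1] = F, C[2] = 0, C[3] = 5, C[4] = B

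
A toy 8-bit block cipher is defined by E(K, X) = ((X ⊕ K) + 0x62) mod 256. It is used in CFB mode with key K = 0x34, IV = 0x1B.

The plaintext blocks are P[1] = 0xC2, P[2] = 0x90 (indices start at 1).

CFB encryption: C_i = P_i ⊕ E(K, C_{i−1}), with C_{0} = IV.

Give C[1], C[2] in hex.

C[1]: E(K, 0x1B) = 0x91; 0xC2 ⊕ 0x91 = 0x53.
C[2]: E(K, 0x53) = 0xC9; 0x90 ⊕ 0xC9 = 0x59.

C[1] = 0x53, C[2] = 0x59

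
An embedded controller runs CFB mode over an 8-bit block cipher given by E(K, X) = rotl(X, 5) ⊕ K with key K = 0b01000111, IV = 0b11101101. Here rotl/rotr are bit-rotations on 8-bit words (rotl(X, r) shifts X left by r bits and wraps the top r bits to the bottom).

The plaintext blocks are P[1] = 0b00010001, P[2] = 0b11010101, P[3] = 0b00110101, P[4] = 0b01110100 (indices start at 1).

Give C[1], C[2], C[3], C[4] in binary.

C[1] = 0b11101011, C[2] = 0b11101111, C[3] = 0b10001111, C[4] = 0b11000010

CFB encryption: C_i = P_i ⊕ E(K, C_{i−1}), with C_{0} = IV.
C[1]: E(K, 0b11101101) = 0b11111010; 0b00010001 ⊕ 0b11111010 = 0b11101011.
C[2]: E(K, 0b11101011) = 0b00111010; 0b11010101 ⊕ 0b00111010 = 0b11101111.
C[3]: E(K, 0b11101111) = 0b10111010; 0b00110101 ⊕ 0b10111010 = 0b10001111.
C[4]: E(K, 0b10001111) = 0b10110110; 0b01110100 ⊕ 0b10110110 = 0b11000010.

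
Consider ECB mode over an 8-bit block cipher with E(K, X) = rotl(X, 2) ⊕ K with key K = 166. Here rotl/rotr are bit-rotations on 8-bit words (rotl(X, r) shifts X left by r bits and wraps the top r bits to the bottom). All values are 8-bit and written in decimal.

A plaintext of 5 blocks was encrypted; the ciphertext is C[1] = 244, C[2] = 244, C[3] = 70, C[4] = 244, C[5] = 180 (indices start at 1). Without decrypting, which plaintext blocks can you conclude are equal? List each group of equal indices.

P[1] = P[2] = P[4]

ECB encrypts each block independently with the same key, so equal ciphertext blocks imply equal plaintext blocks.
C[1] = C[2] = C[4] = 244, so P[1] = P[2] = P[4].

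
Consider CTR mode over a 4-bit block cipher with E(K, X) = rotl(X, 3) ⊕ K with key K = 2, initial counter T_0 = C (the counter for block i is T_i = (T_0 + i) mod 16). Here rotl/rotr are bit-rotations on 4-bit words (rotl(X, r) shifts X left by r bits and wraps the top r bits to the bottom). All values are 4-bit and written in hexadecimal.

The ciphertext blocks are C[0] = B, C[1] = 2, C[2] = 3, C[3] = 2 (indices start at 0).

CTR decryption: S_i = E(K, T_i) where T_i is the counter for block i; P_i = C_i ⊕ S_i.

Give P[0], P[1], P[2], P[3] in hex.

P[0]: T = C, S = E(K, T) = 4; B ⊕ 4 = F.
P[1]: T = D, S = E(K, T) = C; 2 ⊕ C = E.
P[2]: T = E, S = E(K, T) = 5; 3 ⊕ 5 = 6.
P[3]: T = F, S = E(K, T) = D; 2 ⊕ D = F.

P[0] = F, P[1] = E, P[2] = 6, P[3] = F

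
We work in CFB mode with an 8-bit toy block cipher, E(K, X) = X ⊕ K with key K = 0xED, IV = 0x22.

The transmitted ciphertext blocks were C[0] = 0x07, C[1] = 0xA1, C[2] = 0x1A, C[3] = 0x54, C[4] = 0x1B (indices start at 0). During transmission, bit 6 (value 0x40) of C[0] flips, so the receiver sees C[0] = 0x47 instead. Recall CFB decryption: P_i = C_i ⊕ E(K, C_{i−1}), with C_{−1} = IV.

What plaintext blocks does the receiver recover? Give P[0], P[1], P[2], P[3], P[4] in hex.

P[0] = 0x88, P[1] = 0x0B, P[2] = 0x56, P[3] = 0xA3, P[4] = 0xA2

Only C[0] changed, to 0x47. In CFB, a change in C_i flips the same bit in P_i and garbles P_{i+1}. Decrypting the received ciphertext:
P[0]: E(K, 0x22) = 0xCF; 0x47 ⊕ 0xCF = 0x88.
P[1]: E(K, 0x47) = 0xAA; 0xA1 ⊕ 0xAA = 0x0B.
P[2]: E(K, 0xA1) = 0x4C; 0x1A ⊕ 0x4C = 0x56.
P[3]: E(K, 0x1A) = 0xF7; 0x54 ⊕ 0xF7 = 0xA3.
P[4]: E(K, 0x54) = 0xB9; 0x1B ⊕ 0xB9 = 0xA2.
Blocks that differ from the original plaintext: P[0], P[1].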